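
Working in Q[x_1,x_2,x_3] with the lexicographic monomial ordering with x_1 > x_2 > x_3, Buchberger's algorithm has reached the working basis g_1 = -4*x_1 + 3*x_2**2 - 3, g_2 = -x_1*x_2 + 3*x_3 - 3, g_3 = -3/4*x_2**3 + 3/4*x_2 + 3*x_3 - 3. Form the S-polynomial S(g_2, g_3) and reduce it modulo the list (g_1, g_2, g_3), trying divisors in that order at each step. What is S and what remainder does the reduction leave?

lcm(LM(g_2), LM(g_3)) = x_1*x_2**3.
S = (lcm/LT(g_2))·g_2 − (lcm/LT(g_3))·g_3 = x_1*x_2 + 4*x_1*x_3 - 4*x_1 - 3*x_2**2*x_3 + 3*x_2**2.
Reduce S modulo (g_1, g_2, g_3) in that order:
  leading term x_1*x_2: subtract (-1/4*x_2)·g_1 from x_1*x_2 + 4*x_1*x_3 - 4*x_1 - 3*x_2**2*x_3 + 3*x_2**2 → 4*x_1*x_3 - 4*x_1 + 3/4*x_2**3 - 3*x_2**2*x_3 + 3*x_2**2 - 3/4*x_2
  leading term x_1*x_3: subtract (-x_3)·g_1 from 4*x_1*x_3 - 4*x_1 + 3/4*x_2**3 - 3*x_2**2*x_3 + 3*x_2**2 - 3/4*x_2 → -4*x_1 + 3/4*x_2**3 + 3*x_2**2 - 3/4*x_2 - 3*x_3
  leading term x_1: subtract (1)·g_1 from -4*x_1 + 3/4*x_2**3 + 3*x_2**2 - 3/4*x_2 - 3*x_3 → 3/4*x_2**3 - 3/4*x_2 - 3*x_3 + 3
  leading term x_2**3: subtract (-1)·g_3 from 3/4*x_2**3 - 3/4*x_2 - 3*x_3 + 3 → 0
The remainder is 0, so this S-polynomial contributes no new basis element.
This is the inner loop of Buchberger's algorithm — each nonzero remainder becomes a new basis element.

S(g_2, g_3) = x_1*x_2 + 4*x_1*x_3 - 4*x_1 - 3*x_2**2*x_3 + 3*x_2**2; remainder on division = 0.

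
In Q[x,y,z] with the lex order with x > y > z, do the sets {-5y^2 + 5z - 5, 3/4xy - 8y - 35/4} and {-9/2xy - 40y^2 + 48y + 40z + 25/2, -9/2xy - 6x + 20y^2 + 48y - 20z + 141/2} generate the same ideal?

No, the ideals differ.

Equality of ideals is decidable: compute both reduced Gröbner bases (unique for the ordering) and check whether they agree.
Buchberger on the first generating set:
f_1 = -5y^2 + 5z - 5, LT = y^2.
f_2 = 3/4xy - 8y - 35/4, LT = xy.

S(f_1,f_2): lcm = xy^2. S = -xz + x + 32/3y^2 + 35/3y.
  leading term xz: no divisor's leading term divides it; move -xz to the remainder.
  leading term x: no divisor's leading term divides it; move x to the remainder.
  leading term y^2: subtract (-32/15)·f_1 from 32/3y^2 + 35/3y → 35/3y + 32/3z - 32/3
  leading term y: no divisor's leading term divides it; move 35/3y to the remainder.
  leading term z: no divisor's leading term divides it; move 32/3z to the remainder.
  leading term 1: no divisor's leading term divides it; move -32/3 to the remainder.
  remainder -xz + x + 35/3y + 32/3z - 32/3 ≠ 0; add g_3 = -xz + x + 35/3y + 32/3z - 32/3 to the basis.

The other S-polynomials (S(f_1,g_3), S(f_2,g_3)) all reduce to 0 modulo the current basis, so we have a Gröbner basis.
Inter-reduce: drop elements whose leading term is divisible by another's, tail-reduce, and make monic.
Reduced Gröbner basis: {xy - 32/3y - 35/3, xz - x - 35/3y - 32/3z + 32/3, y^2 - z + 1}.

Buchberger on the second generating set:
h_1 = -9/2xy - 40y^2 + 48y + 40z + 25/2, LT = xy.
h_2 = -9/2xy - 6x + 20y^2 + 48y - 20z + 141/2, LT = xy.

S(h_1,h_2): lcm = xy. S = -4/3x + 40/3y^2 - 40/3z + 116/9.
  leading term x: no divisor's leading term divides it; move -4/3x to the remainder.
  leading term y^2: no divisor's leading term divides it; move 40/3y^2 to the remainder.
  leading term z: no divisor's leading term divides it; move -40/3z to the remainder.
  leading term 1: no divisor's leading term divides it; move 116/9 to the remainder.
  remainder -4/3x + 40/3y^2 - 40/3z + 116/9 ≠ 0; add k_3 = -4/3x + 40/3y^2 - 40/3z + 116/9 to the basis.

S(h_1,k_3): lcm = xy. S = 10y^3 + 80/9y^2 - 10yz - y - 80/9z - 25/9.
  leading term y^3: no divisor's leading term divides it; move 10y^3 to the remainder.
  leading term y^2: no divisor's leading term divides it; move 80/9y^2 to the remainder.
  leading term yz: no divisor's leading term divides it; move -10yz to the remainder.
  leading term y: no divisor's leading term divides it; move -y to the remainder.
  leading term z: no divisor's leading term divides it; move -80/9z to the remainder.
  leading term 1: no divisor's leading term divides it; move -25/9 to the remainder.
  remainder 10y^3 + 80/9y^2 - 10yz - y - 80/9z - 25/9 ≠ 0; add k_4 = 10y^3 + 80/9y^2 - 10yz - y - 80/9z - 25/9 to the basis.

The other S-polynomials (S(h_2,k_3), S(h_1,k_4), S(h_2,k_4), S(k_3,k_4)) all reduce to 0 modulo the current basis, so we have a Gröbner basis.
Inter-reduce: drop elements whose leading term is divisible by another's, tail-reduce, and make monic.
Reduced Gröbner basis: {x - 10y^2 + 10z - 29/3, y^3 + 8/9y^2 - yz - 1/10y - 8/9z - 5/18}.

These differ, so the ideals are not equal.
The same test decides containment: I ⊆ J iff every generator of I reduces to 0 modulo a Gröbner basis of J.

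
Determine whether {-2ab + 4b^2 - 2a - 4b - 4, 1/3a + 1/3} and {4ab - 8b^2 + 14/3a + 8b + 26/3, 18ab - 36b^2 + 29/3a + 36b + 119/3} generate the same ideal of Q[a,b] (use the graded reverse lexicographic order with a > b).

No, the ideals differ.

Equality of ideals is decidable: compute both reduced Gröbner bases (unique for the ordering) and check whether they agree.
Buchberger on the first generating set:
f_1 = -2ab + 4b^2 - 2a - 4b - 4, LT = ab.
f_2 = 1/3a + 1/3, LT = a.

S(f_1,f_2): lcm = ab. S = -2b^2 + a + b + 2.
  leading term b^2: no divisor's leading term divides it; move -2b^2 to the remainder.
  leading term a: subtract (3)·f_2 from a + b + 2 → b + 1
  leading term b: no divisor's leading term divides it; move b to the remainder.
  leading term 1: no divisor's leading term divides it; move 1 to the remainder.
  remainder -2b^2 + b + 1 ≠ 0; add g_3 = -2b^2 + b + 1 to the basis.

The other S-polynomials (S(f_1,g_3), S(f_2,g_3)) all reduce to 0 modulo the current basis, so we have a Gröbner basis.
Inter-reduce: drop elements whose leading term is divisible by another's, tail-reduce, and make monic.
Reduced Gröbner basis: {b^2 - 1/2b - 1/2, a + 1}.

Buchberger on the second generating set:
h_1 = 4ab - 8b^2 + 14/3a + 8b + 26/3, LT = ab.
h_2 = 18ab - 36b^2 + 29/3a + 36b + 119/3, LT = ab.

S(h_1,h_2): lcm = ab. S = 17/27a - 1/27.
  leading term a: no divisor's leading term divides it; move 17/27a to the remainder.
  leading term 1: no divisor's leading term divides it; move -1/27 to the remainder.
  remainder 17/27a - 1/27 ≠ 0; add k_3 = 17/27a - 1/27 to the basis.

S(h_1,k_3): lcm = ab. S = -2b^2 + 7/6a + 35/17b + 13/6.
  leading term b^2: no divisor's leading term divides it; move -2b^2 to the remainder.
  leading term a: subtract (63/34)·k_3 from 7/6a + 35/17b + 13/6 → 35/17b + 38/17
  leading term b: no divisor's leading term divides it; move 35/17b to the remainder.
  leading term 1: no divisor's leading term divides it; move 38/17 to the remainder.
  remainder -2b^2 + 35/17b + 38/17 ≠ 0; add k_4 = -2b^2 + 35/17b + 38/17 to the basis.

The other S-polynomials (S(h_2,k_3), S(h_1,k_4), S(h_2,k_4), S(k_3,k_4)) all reduce to 0 modulo the current basis, so we have a Gröbner basis.
Inter-reduce: drop elements whose leading term is divisible by another's, tail-reduce, and make monic.
Reduced Gröbner basis: {b^2 - 35/34b - 19/17, a - 1/17}.

Since the reduced bases disagree, the two ideals are not the same.
The choice of monomial ordering does not affect the verdict — as long as both bases are computed under the same ordering, their equality decides ideal equality.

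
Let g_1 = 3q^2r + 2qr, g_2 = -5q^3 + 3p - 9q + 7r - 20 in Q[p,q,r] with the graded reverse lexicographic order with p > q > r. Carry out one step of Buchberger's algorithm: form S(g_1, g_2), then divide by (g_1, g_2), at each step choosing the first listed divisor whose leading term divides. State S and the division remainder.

S(g_1, g_2) = 2/3q^2r + 3/5pr - 9/5qr + 7/5r^2 - 4r; remainder on division = 3/5pr - 101/45qr + 7/5r^2 - 4r.

lcm(LM(g_1), LM(g_2)) = q^3r.
S = (lcm/LT(g_1))·g_1 − (lcm/LT(g_2))·g_2 = 2/3q^2r + 3/5pr - 9/5qr + 7/5r^2 - 4r.
Reduce S modulo (g_1, g_2) in that order:
  leading term q^2r: subtract (2/9)·g_1 from 2/3q^2r + 3/5pr - 9/5qr + 7/5r^2 - 4r → 3/5pr - 101/45qr + 7/5r^2 - 4r
  leading term pr: no divisor's leading term divides it; move 3/5pr to the remainder.
  leading term qr: no divisor's leading term divides it; move -101/45qr to the remainder.
  leading term r^2: no divisor's leading term divides it; move 7/5r^2 to the remainder.
  leading term r: no divisor's leading term divides it; move -4r to the remainder.
The remainder 3/5pr - 101/45qr + 7/5r^2 - 4r is nonzero, so it would be added as the next basis element.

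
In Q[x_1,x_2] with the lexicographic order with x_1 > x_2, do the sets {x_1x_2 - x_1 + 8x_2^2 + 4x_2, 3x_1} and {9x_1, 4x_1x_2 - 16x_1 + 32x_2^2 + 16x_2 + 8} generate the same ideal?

No, the ideals differ.

For a fixed monomial order, each ideal has a unique reduced Gröbner basis; comparing bases decides equality.
Buchberger on the first generating set:
f_1 = x_1x_2 - x_1 + 8x_2^2 + 4x_2, LT = x_1x_2.
f_2 = 3x_1, LT = x_1.

S(f_1,f_2): lcm = x_1x_2. S = -x_1 + 8x_2^2 + 4x_2.
  leading term x_1: subtract (-1/3)·f_2 from -x_1 + 8x_2^2 + 4x_2 → 8x_2^2 + 4x_2
  leading term x_2^2: no divisor's leading term divides it; move 8x_2^2 to the remainder.
  leading term x_2: no divisor's leading term divides it; move 4x_2 to the remainder.
  remainder 8x_2^2 + 4x_2 ≠ 0; add g_3 = 8x_2^2 + 4x_2 to the basis.

S(f_1,g_3): lcm = x_1x_2^2. S = -3/2x_1x_2 + 8x_2^3 + 4x_2^2.
  leading term x_1x_2: subtract (-3/2)·f_1 from -3/2x_1x_2 + 8x_2^3 + 4x_2^2 → -3/2x_1 + 8x_2^3 + 16x_2^2 + 6x_2
  leading term x_1: subtract (-1/2)·f_2 from -3/2x_1 + 8x_2^3 + 16x_2^2 + 6x_2 → 8x_2^3 + 16x_2^2 + 6x_2
  leading term x_2^3: subtract (x_2)·g_3 from 8x_2^3 + 16x_2^2 + 6x_2 → 12x_2^2 + 6x_2
  leading term x_2^2: subtract (3/2)·g_3 from 12x_2^2 + 6x_2 → 0
  remainder 0.

S(f_2,g_3): leading monomials are coprime, so the S-polynomial reduces to 0 (Buchberger's first criterion).
Every S-polynomial of the final basis reduces to 0, so we have a Gröbner basis.
Inter-reduce: drop elements whose leading term is divisible by another's, tail-reduce, and make monic.
Reduced Gröbner basis: {x_1, x_2^2 + 1/2x_2}.

Buchberger on the second generating set:
h_1 = 9x_1, LT = x_1.
h_2 = 4x_1x_2 - 16x_1 + 32x_2^2 + 16x_2 + 8, LT = x_1x_2.

S(h_1,h_2): lcm = x_1x_2. S = 4x_1 - 8x_2^2 - 4x_2 - 2.
  leading term x_1: subtract (4/9)·h_1 from 4x_1 - 8x_2^2 - 4x_2 - 2 → -8x_2^2 - 4x_2 - 2
  leading term x_2^2: no divisor's leading term divides it; move -8x_2^2 to the remainder.
  leading term x_2: no divisor's leading term divides it; move -4x_2 to the remainder.
  leading term 1: no divisor's leading term divides it; move -2 to the remainder.
  remainder -8x_2^2 - 4x_2 - 2 ≠ 0; add k_3 = -8x_2^2 - 4x_2 - 2 to the basis.

S(h_1,k_3): leading monomials are coprime, so the S-polynomial reduces to 0 (Buchberger's first criterion).
S(h_2,k_3): lcm = x_1x_2^2. S = -9/2x_1x_2 - 1/4x_1 + 8x_2^3 + 4x_2^2 + 2x_2.
  leading term x_1x_2: subtract (-1/2x_2)·h_1 from -9/2x_1x_2 - 1/4x_1 + 8x_2^3 + 4x_2^2 + 2x_2 → -1/4x_1 + 8x_2^3 + 4x_2^2 + 2x_2
  leading term x_1: subtract (-1/36)·h_1 from -1/4x_1 + 8x_2^3 + 4x_2^2 + 2x_2 → 8x_2^3 + 4x_2^2 + 2x_2
  leading term x_2^3: subtract (-x_2)·k_3 from 8x_2^3 + 4x_2^2 + 2x_2 → 0
  remainder 0.

Every S-polynomial of the final basis reduces to 0, so we have a Gröbner basis.
Inter-reduce: drop elements whose leading term is divisible by another's, tail-reduce, and make monic.
Reduced Gröbner basis: {x_1, x_2^2 + 1/2x_2 + 1/4}.

Since the reduced bases disagree, the two ideals are not the same.
The same test decides containment: I ⊆ J iff every generator of I reduces to 0 modulo a Gröbner basis of J.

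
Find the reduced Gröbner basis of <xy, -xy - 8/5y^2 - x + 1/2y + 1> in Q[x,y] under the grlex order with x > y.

f_1 = xy, LT = xy.
f_2 = -xy - 8/5y^2 - x + 1/2y + 1, LT = xy.

S(f_1,f_2): lcm = xy. S = -8/5y^2 - x + 1/2y + 1.
  leading term y^2: no divisor's leading term divides it; move -8/5y^2 to the remainder.
  leading term x: no divisor's leading term divides it; move -x to the remainder.
  leading term y: no divisor's leading term divides it; move 1/2y to the remainder.
  leading term 1: no divisor's leading term divides it; move 1 to the remainder.
  remainder -8/5y^2 - x + 1/2y + 1 ≠ 0; add g_3 = -8/5y^2 - x + 1/2y + 1 to the basis.

S(f_1,g_3): lcm = xy^2. S = -5/8x^2 + 5/16xy + 5/8x.
  leading term x^2: no divisor's leading term divides it; move -5/8x^2 to the remainder.
  leading term xy: subtract (5/16)·f_1 from 5/16xy + 5/8x → 5/8x
  leading term x: no divisor's leading term divides it; move 5/8x to the remainder.
  remainder -5/8x^2 + 5/8x ≠ 0; add g_4 = -5/8x^2 + 5/8x to the basis.

The other S-polynomials (S(f_2,g_3), S(f_1,g_4), S(f_2,g_4), S(g_3,g_4)) all reduce to 0 modulo the current basis, so we have a Gröbner basis.
Inter-reduce: drop elements whose leading term is divisible by another's, tail-reduce, and make monic.

G = {x^2 - x, xy, y^2 + 5/8x - 5/16y - 5/8}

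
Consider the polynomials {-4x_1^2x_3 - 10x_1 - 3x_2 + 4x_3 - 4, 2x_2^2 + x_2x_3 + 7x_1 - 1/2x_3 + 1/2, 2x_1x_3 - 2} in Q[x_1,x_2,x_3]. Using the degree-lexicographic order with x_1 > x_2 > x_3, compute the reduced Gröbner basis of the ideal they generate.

G = {x_3^3 - 161/88x_3^2 - 21/11x_2 - 235/88x_3 + 175/44, x_2^2 + 2/3x_3^2 - 3/4x_2 + 1/12x_3 - 37/12, x_2x_3 - 4/3x_3^2 + 4/3x_3 + 14/3, x_1 + 3/14x_2 - 2/7x_3 + 2/7}

f_1 = -4x_1^2x_3 - 10x_1 - 3x_2 + 4x_3 - 4, LT = x_1^2x_3.
f_2 = 2x_2^2 + x_2x_3 + 7x_1 - 1/2x_3 + 1/2, LT = x_2^2.
f_3 = 2x_1x_3 - 2, LT = x_1x_3.

S(f_1,f_3): lcm = x_1^2x_3. S = 7/2x_1 + 3/4x_2 - x_3 + 1.
  leading term x_1: no divisor's leading term divides it; move 7/2x_1 to the remainder.
  leading term x_2: no divisor's leading term divides it; move 3/4x_2 to the remainder.
  leading term x_3: no divisor's leading term divides it; move -x_3 to the remainder.
  leading term 1: no divisor's leading term divides it; move 1 to the remainder.
  remainder 7/2x_1 + 3/4x_2 - x_3 + 1 ≠ 0; add g_4 = 7/2x_1 + 3/4x_2 - x_3 + 1 to the basis.

S(f_3,g_4): lcm = x_1x_3. S = -3/14x_2x_3 + 2/7x_3^2 - 2/7x_3 - 1.
  leading term x_2x_3: no divisor's leading term divides it; move -3/14x_2x_3 to the remainder.
  leading term x_3^2: no divisor's leading term divides it; move 2/7x_3^2 to the remainder.
  leading term x_3: no divisor's leading term divides it; move -2/7x_3 to the remainder.
  leading term 1: no divisor's leading term divides it; move -1 to the remainder.
  remainder -3/14x_2x_3 + 2/7x_3^2 - 2/7x_3 - 1 ≠ 0; add g_5 = -3/14x_2x_3 + 2/7x_3^2 - 2/7x_3 - 1 to the basis.

S(f_2,g_5): lcm = x_2^2x_3. S = 11/6x_2x_3^2 + 7/2x_1x_3 - 4/3x_2x_3 - 1/4x_3^2 - 14/3x_2 + 1/4x_3.
  leading term x_2x_3^2: subtract (-77/9x_3)·g_5 from 11/6x_2x_3^2 + 7/2x_1x_3 - 4/3x_2x_3 - 1/4x_3^2 - 14/3x_2 + 1/4x_3 → 22/9x_3^3 + 7/2x_1x_3 - 4/3x_2x_3 - 97/36x_3^2 - 14/3x_2 - 299/36x_3
  leading term x_3^3: no divisor's leading term divides it; move 22/9x_3^3 to the remainder.
  leading term x_1x_3: subtract (7/4)·f_3 from 7/2x_1x_3 - 4/3x_2x_3 - 97/36x_3^2 - 14/3x_2 - 299/36x_3 → -4/3x_2x_3 - 97/36x_3^2 - 14/3x_2 - 299/36x_3 + 7/2
  leading term x_2x_3: subtract (56/9)·g_5 from -4/3x_2x_3 - 97/36x_3^2 - 14/3x_2 - 299/36x_3 + 7/2 → -161/36x_3^2 - 14/3x_2 - 235/36x_3 + 175/18
  leading term x_3^2: no divisor's leading term divides it; move -161/36x_3^2 to the remainder.
  leading term x_2: no divisor's leading term divides it; move -14/3x_2 to the remainder.
  leading term x_3: no divisor's leading term divides it; move -235/36x_3 to the remainder.
  leading term 1: no divisor's leading term divides it; move 175/18 to the remainder.
  remainder 22/9x_3^3 - 161/36x_3^2 - 14/3x_2 - 235/36x_3 + 175/18 ≠ 0; add g_6 = 22/9x_3^3 - 161/36x_3^2 - 14/3x_2 - 235/36x_3 + 175/18 to the basis.

The other S-polynomials (S(f_1,f_2), S(f_2,f_3), S(f_1,g_4), S(f_2,g_4), S(f_1,g_5), S(f_3,g_5), S(g_4,g_5), S(f_1,g_6), S(f_2,g_6), S(f_3,g_6), S(g_4,g_6), S(g_5,g_6)) all reduce to 0 modulo the current basis, so we have a Gröbner basis.
Inter-reduce: drop elements whose leading term is divisible by another's, tail-reduce, and make monic.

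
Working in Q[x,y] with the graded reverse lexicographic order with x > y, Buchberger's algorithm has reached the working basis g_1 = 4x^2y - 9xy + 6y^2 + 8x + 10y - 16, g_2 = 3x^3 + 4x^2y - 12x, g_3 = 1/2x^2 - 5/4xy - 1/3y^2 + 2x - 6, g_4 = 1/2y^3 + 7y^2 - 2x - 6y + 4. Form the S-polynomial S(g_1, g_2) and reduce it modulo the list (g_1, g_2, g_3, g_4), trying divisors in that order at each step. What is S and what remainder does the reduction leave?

lcm(LM(g_1), LM(g_2)) = x^3y.
S = (lcm/LT(g_1))·g_1 − (lcm/LT(g_2))·g_2 = -4/3x^2y^2 - 9/4x^2y + 3/2xy^2 + 2x^2 + 13/2xy - 4x.
Reduce S modulo (g_1, g_2, g_3, g_4) in that order:
  leading term x^2y^2: subtract (-1/3y)·g_1 from -4/3x^2y^2 - 9/4x^2y + 3/2xy^2 + 2x^2 + 13/2xy - 4x → -9/4x^2y - 3/2xy^2 + 2y^3 + 2x^2 + 55/6xy + 10/3y^2 - 4x - 16/3y
  leading term x^2y: subtract (-9/16)·g_1 from -9/4x^2y - 3/2xy^2 + 2y^3 + 2x^2 + 55/6xy + 10/3y^2 - 4x - 16/3y → -3/2xy^2 + 2y^3 + 2x^2 + 197/48xy + 161/24y^2 + 1/2x + 7/24y - 9
  leading term xy^2: no divisor's leading term divides it; move -3/2xy^2 to the remainder.
  leading term y^3: subtract (4)·g_4 from 2y^3 + 2x^2 + 197/48xy + 161/24y^2 + 1/2x + 7/24y - 9 → 2x^2 + 197/48xy - 511/24y^2 + 17/2x + 583/24y - 25
  leading term x^2: subtract (4)·g_3 from 2x^2 + 197/48xy - 511/24y^2 + 17/2x + 583/24y - 25 → 437/48xy - 479/24y^2 + 1/2x + 583/24y - 1
  leading term xy: no divisor's leading term divides it; move 437/48xy to the remainder.
  leading term y^2: no divisor's leading term divides it; move -479/24y^2 to the remainder.
  leading term x: no divisor's leading term divides it; move 1/2x to the remainder.
  leading term y: no divisor's leading term divides it; move 583/24y to the remainder.
  leading term 1: no divisor's leading term divides it; move -1 to the remainder.
The remainder -3/2xy^2 + 437/48xy - 479/24y^2 + 1/2x + 583/24y - 1 is nonzero, so it would be added as the next basis element.

S(g_1, g_2) = -4/3x^2y^2 - 9/4x^2y + 3/2xy^2 + 2x^2 + 13/2xy - 4x; remainder on division = -3/2xy^2 + 437/48xy - 479/24y^2 + 1/2x + 583/24y - 1.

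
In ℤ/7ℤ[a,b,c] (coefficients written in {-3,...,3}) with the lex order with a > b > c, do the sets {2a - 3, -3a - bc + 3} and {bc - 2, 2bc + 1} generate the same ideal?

No, the ideals differ.

Two ideals are equal iff their reduced Gröbner bases coincide (the reduced basis is unique for a fixed ordering).
Buchberger on the first generating set:
f_1 = 2a - 3, LT = a.
f_2 = -3a - bc + 3, LT = a.

S(f_1,f_2): lcm = a. S = 2bc + 3.
  leading term bc: no divisor's leading term divides it; move 2bc to the remainder.
  leading term 1: no divisor's leading term divides it; move 3 to the remainder.
  remainder 2bc + 3 ≠ 0; add g_3 = 2bc + 3 to the basis.

The other S-polynomials (S(f_1,g_3), S(f_2,g_3)) all reduce to 0 modulo the current basis, so we have a Gröbner basis.
Inter-reduce: drop elements whose leading term is divisible by another's, tail-reduce, and make monic.
Reduced Gröbner basis: {a + 2, bc - 2}.

Buchberger on the second generating set:
h_1 = bc - 2, LT = bc.
h_2 = 2bc + 1, LT = bc.

S(h_1,h_2): lcm = bc. S = 1.
  leading term 1: no divisor's leading term divides it; move 1 to the remainder.
  remainder 1 ≠ 0; add k_3 = 1 to the basis.

The other S-polynomials (S(h_1,k_3), S(h_2,k_3)) all reduce to 0 modulo the current basis, so we have a Gröbner basis.
Inter-reduce: drop elements whose leading term is divisible by another's, tail-reduce, and make monic.
Reduced Gröbner basis: {1}.

Since the reduced bases disagree, the two ideals are not the same.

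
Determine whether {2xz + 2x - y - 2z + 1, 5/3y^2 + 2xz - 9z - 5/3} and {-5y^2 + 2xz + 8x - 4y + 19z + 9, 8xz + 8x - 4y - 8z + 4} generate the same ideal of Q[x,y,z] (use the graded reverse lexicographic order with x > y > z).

Yes, the ideals are equal.

Since reduced Gröbner bases are canonical representatives of ideals under a given ordering, it suffices to compute and compare them.
Buchberger on the first generating set:
f_1 = 2xz + 2x - y - 2z + 1, LT = xz.
f_2 = 5/3y^2 + 2xz - 9z - 5/3, LT = y^2.

The S-polynomials (S(f_1,f_2)) all reduce to 0 modulo the current basis, so we have a Gröbner basis.
Inter-reduce: drop elements whose leading term is divisible by another's, tail-reduce, and make monic.
Reduced Gröbner basis: {y^2 - 6/5x + 3/5y - 21/5z - 8/5, xz + x - 1/2y - z + 1/2}.

Buchberger on the second generating set:
h_1 = -5y^2 + 2xz + 8x - 4y + 19z + 9, LT = y^2.
h_2 = 8xz + 8x - 4y - 8z + 4, LT = xz.

The S-polynomials (S(h_1,h_2)) all reduce to 0 modulo the current basis, so we have a Gröbner basis.
Inter-reduce: drop elements whose leading term is divisible by another's, tail-reduce, and make monic.
Reduced Gröbner basis: {y^2 - 6/5x + 3/5y - 21/5z - 8/5, xz + x - 1/2y - z + 1/2}.

The two bases agree; hence the ideals are identical.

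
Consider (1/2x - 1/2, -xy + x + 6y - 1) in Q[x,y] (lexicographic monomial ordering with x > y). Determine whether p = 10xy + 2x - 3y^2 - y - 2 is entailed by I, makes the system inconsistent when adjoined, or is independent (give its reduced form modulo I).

10xy + 2x - 3y^2 - y - 2 lies in I (it reduces to 0).

First compute the reduced Gröbner basis of I by Buchberger's algorithm.
f_1 = 1/2x - 1/2, LT = x.
f_2 = -xy + x + 6y - 1, LT = xy.

S(f_1,f_2): lcm = xy. S = x + 5y - 1.
  leading term x: subtract (2)·f_1 from x + 5y - 1 → 5y
  leading term y: no divisor's leading term divides it; move 5y to the remainder.
  remainder 5y ≠ 0; add h_3 = 5y to the basis.

The other S-polynomials (S(f_1,h_3), S(f_2,h_3)) all reduce to 0 modulo the current basis, so we have a Gröbner basis.
Inter-reduce: drop elements whose leading term is divisible by another's, tail-reduce, and make monic.
Reduced Gröbner basis: {x - 1, y}.
Label its elements g_1 = x - 1, g_2 = y.

Reduce p = 10xy + 2x - 3y^2 - y - 2 modulo G:
  leading term xy: subtract (10y)·g_1 from 10xy + 2x - 3y^2 - y - 2 → 2x - 3y^2 + 9y - 2
  leading term x: subtract (2)·g_1 from 2x - 3y^2 + 9y - 2 → -3y^2 + 9y
  leading term y^2: subtract (-3y)·g_2 from -3y^2 + 9y → 9y
  leading term y: subtract (9)·g_2 from 9y → 0
  normal form = 0.
Since the normal form is 0, p ∈ I.

The remainder on division by a Gröbner basis is unique — it is the normal form.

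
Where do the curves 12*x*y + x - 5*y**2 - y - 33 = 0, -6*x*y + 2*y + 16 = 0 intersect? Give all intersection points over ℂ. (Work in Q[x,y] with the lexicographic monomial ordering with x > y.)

{(3, 1), (-2/3 + sqrt(111)*I/3, -1/5 - sqrt(111)*I/15), (-2/3 - sqrt(111)*I/3, -1/5 + sqrt(111)*I/15)}

Compute a lex Gröbner basis by Buchberger's algorithm.
f_1 = 12*x*y + x - 5*y**2 - y - 33, LT = x*y.
f_2 = -6*x*y + 2*y + 16, LT = x*y.

S(f_1,f_2): lcm = x*y. S = 1/12*x - 5/12*y**2 + 1/4*y - 1/12.
  leading term x: no divisor's leading term divides it; move 1/12*x to the remainder.
  leading term y**2: no divisor's leading term divides it; move -5/12*y**2 to the remainder.
  leading term y: no divisor's leading term divides it; move 1/4*y to the remainder.
  leading term 1: no divisor's leading term divides it; move -1/12 to the remainder.
  remainder 1/12*x - 5/12*y**2 + 1/4*y - 1/12 ≠ 0; add h_3 = 1/12*x - 5/12*y**2 + 1/4*y - 1/12 to the basis.

S(f_1,h_3): lcm = x*y. S = 1/12*x + 5*y**3 - 41/12*y**2 + 11/12*y - 11/4.
  leading term x: subtract (1)·h_3 from 1/12*x + 5*y**3 - 41/12*y**2 + 11/12*y - 11/4 → 5*y**3 - 3*y**2 + 2/3*y - 8/3
  leading term y**3: no divisor's leading term divides it; move 5*y**3 to the remainder.
  leading term y**2: no divisor's leading term divides it; move -3*y**2 to the remainder.
  leading term y: no divisor's leading term divides it; move 2/3*y to the remainder.
  leading term 1: no divisor's leading term divides it; move -8/3 to the remainder.
  remainder 5*y**3 - 3*y**2 + 2/3*y - 8/3 ≠ 0; add h_4 = 5*y**3 - 3*y**2 + 2/3*y - 8/3 to the basis.

The other S-polynomials (S(f_2,h_3), S(f_1,h_4), S(f_2,h_4), S(h_3,h_4)) all reduce to 0 modulo the current basis, so we have a Gröbner basis.
Inter-reduce: drop elements whose leading term is divisible by another's, tail-reduce, and make monic.
Reduced Gröbner basis: {x - 5*y**2 + 3*y - 1, y**3 - 3/5*y**2 + 2/15*y - 8/15}.

A lex Gröbner basis eliminates variables successively. Here y**3 - 3/5*y**2 + 2/15*y - 8/15 depends only on y, with roots {1, -1/5 - sqrt(111)*I/15, -1/5 + sqrt(111)*I/15}; lifting each root through the earlier basis elements recovers the full solutions.
  y = 1: the earlier basis element becomes x - 3 = 0, giving x = 3 — point (3, 1).
  y = -1/5 - sqrt(111)*I/15: the earlier basis element becomes x + 2/3 - sqrt(111)*I/3 = 0, giving x = -2/3 + sqrt(111)*I/3 — point (-2/3 + sqrt(111)*I/3, -1/5 - sqrt(111)*I/15).
  y = -1/5 + sqrt(111)*I/15: the earlier basis element becomes x + 2/3 + sqrt(111)*I/3 = 0, giving x = -2/3 - sqrt(111)*I/3 — point (-2/3 - sqrt(111)*I/3, -1/5 + sqrt(111)*I/15).
Substituting each solution back into the original system confirms all equations vanish.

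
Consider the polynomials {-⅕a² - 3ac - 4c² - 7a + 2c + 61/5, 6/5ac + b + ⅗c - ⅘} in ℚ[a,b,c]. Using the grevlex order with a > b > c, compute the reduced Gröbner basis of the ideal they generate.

G = {c³ - 1/24ab - ⅝bc - ⅞c² + 1/30a - 23/16b - 273/80c + 23/20, a² + 20c² + 35a - 25/2b - 35/2c - 51, ac + ⅚b + ½c - ⅔}

Buchberger's algorithm terminates because the ascending chain of leading-term ideals stabilizes.

f_1 = -⅕a² - 3ac - 4c² - 7a + 2c + 61/5, LT = a².
f_2 = 6/5ac + b + ⅗c - ⅘, LT = ac.

S(f_1,f_2): lcm = a²c. S = 15ac² + 20c³ - ⅚ab + 69/2ac - 10c² + ⅔a - 61c.
  reduce S modulo (f_1, f_2):
  remainder 20c³ - ⅚ab - 25/2bc - 35/2c² + ⅔a - 115/4b - 273/4c + 23 ≠ 0; add g_3 = 20c³ - ⅚ab - 25/2bc - 35/2c² + ⅔a - 115/4b - 273/4c + 23 to the basis.

The other S-polynomials (S(f_1,g_3), S(f_2,g_3)) all reduce to 0 modulo the current basis, so we have a Gröbner basis.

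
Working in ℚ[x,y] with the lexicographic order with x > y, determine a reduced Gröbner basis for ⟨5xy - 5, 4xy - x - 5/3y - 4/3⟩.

G = {x + 5/3y - 8/3, y² - 8/5y + ⅗}

f_1 = 5xy - 5, LT = xy.
f_2 = 4xy - x - 5/3y - 4/3, LT = xy.

S(f_1,f_2): lcm = xy. S = ¼x + 5/12y - ⅔.
  leading term x: no divisor's leading term divides it; move ¼x to the remainder.
  leading term y: no divisor's leading term divides it; move 5/12y to the remainder.
  leading term 1: no divisor's leading term divides it; move -⅔ to the remainder.
  remainder ¼x + 5/12y - ⅔ ≠ 0; add g_3 = ¼x + 5/12y - ⅔ to the basis.

S(f_1,g_3): lcm = xy. S = -5/3y² + 8/3y - 1.
  leading term y²: no divisor's leading term divides it; move -5/3y² to the remainder.
  leading term y: no divisor's leading term divides it; move 8/3y to the remainder.
  leading term 1: no divisor's leading term divides it; move -1 to the remainder.
  remainder -5/3y² + 8/3y - 1 ≠ 0; add g_4 = -5/3y² + 8/3y - 1 to the basis.

S(f_2,g_3): lcm = xy. S = -¼x - 5/3y² + 9/4y - ⅓.
  leading term x: subtract (-1)·g_3 from -¼x - 5/3y² + 9/4y - ⅓ → -5/3y² + 8/3y - 1
  leading term y²: subtract (1)·g_4 from -5/3y² + 8/3y - 1 → 0
  remainder 0.

S(f_1,g_4): lcm = xy². S = 8/5xy - ⅗x - y.
  leading term xy: subtract (8/25)·f_1 from 8/5xy - ⅗x - y → -⅗x - y + 8/5
  leading term x: subtract (-12/5)·g_3 from -⅗x - y + 8/5 → 0
  remainder 0.

S(f_2,g_4): lcm = xy². S = 27/20xy - ⅗x - 5/12y² - ⅓y.
  leading term xy: subtract (27/100)·f_1 from 27/20xy - ⅗x - 5/12y² - ⅓y → -⅗x - 5/12y² - ⅓y + 27/20
  leading term x: subtract (-12/5)·g_3 from -⅗x - 5/12y² - ⅓y + 27/20 → -5/12y² + ⅔y - ¼
  leading term y²: subtract (¼)·g_4 from -5/12y² + ⅔y - ¼ → 0
  remainder 0.

S(g_3,g_4): leading monomials are coprime, so the S-polynomial reduces to 0 (Buchberger's first criterion).
Every S-polynomial of the final basis reduces to 0, so we have a Gröbner basis.
Inter-reduce: drop elements whose leading term is divisible by another's, tail-reduce, and make monic.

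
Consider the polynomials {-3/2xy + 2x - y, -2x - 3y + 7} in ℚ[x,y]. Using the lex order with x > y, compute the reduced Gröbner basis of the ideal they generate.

G = {x + 3/2y - 7/2, y² - 37/9y + 28/9}

f_1 = -3/2xy + 2x - y, LT = xy.
f_2 = -2x - 3y + 7, LT = x.

S(f_1,f_2): lcm = xy. S = -4/3x - 3/2y² + 25/6y.
  leading term x: subtract (⅔)·f_2 from -4/3x - 3/2y² + 25/6y → -3/2y² + 37/6y - 14/3
  leading term y²: no divisor's leading term divides it; move -3/2y² to the remainder.
  leading term y: no divisor's leading term divides it; move 37/6y to the remainder.
  leading term 1: no divisor's leading term divides it; move -14/3 to the remainder.
  remainder -3/2y² + 37/6y - 14/3 ≠ 0; add g_3 = -3/2y² + 37/6y - 14/3 to the basis.

The other S-polynomials (S(f_1,g_3), S(f_2,g_3)) all reduce to 0 modulo the current basis, so we have a Gröbner basis.
Inter-reduce: drop elements whose leading term is divisible by another's, tail-reduce, and make monic.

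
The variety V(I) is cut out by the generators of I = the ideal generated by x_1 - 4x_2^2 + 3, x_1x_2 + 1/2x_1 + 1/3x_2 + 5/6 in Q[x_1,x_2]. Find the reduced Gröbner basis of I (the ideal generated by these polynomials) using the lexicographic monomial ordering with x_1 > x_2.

G = {x_1 - 4x_2^2 + 3, x_2^3 + 1/2x_2^2 - 2/3x_2 - 1/6}

f_1 = x_1 - 4x_2^2 + 3, LT = x_1.
f_2 = x_1x_2 + 1/2x_1 + 1/3x_2 + 5/6, LT = x_1x_2.

S(f_1,f_2): lcm = x_1x_2. S = -1/2x_1 - 4x_2^3 + 8/3x_2 - 5/6.
  leading term x_1: subtract (-1/2)·f_1 from -1/2x_1 - 4x_2^3 + 8/3x_2 - 5/6 → -4x_2^3 - 2x_2^2 + 8/3x_2 + 2/3
  leading term x_2^3: no divisor's leading term divides it; move -4x_2^3 to the remainder.
  leading term x_2^2: no divisor's leading term divides it; move -2x_2^2 to the remainder.
  leading term x_2: no divisor's leading term divides it; move 8/3x_2 to the remainder.
  leading term 1: no divisor's leading term divides it; move 2/3 to the remainder.
  remainder -4x_2^3 - 2x_2^2 + 8/3x_2 + 2/3 ≠ 0; add g_3 = -4x_2^3 - 2x_2^2 + 8/3x_2 + 2/3 to the basis.

The other S-polynomials (S(f_1,g_3), S(f_2,g_3)) all reduce to 0 modulo the current basis, so we have a Gröbner basis.
Inter-reduce: drop elements whose leading term is divisible by another's, tail-reduce, and make monic.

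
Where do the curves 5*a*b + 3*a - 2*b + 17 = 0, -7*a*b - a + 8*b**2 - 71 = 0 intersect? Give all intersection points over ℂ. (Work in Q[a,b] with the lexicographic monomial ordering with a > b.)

Compute a lex Gröbner basis by Buchberger's algorithm.
f_1 = 5*a*b + 3*a - 2*b + 17, LT = a*b.
f_2 = -7*a*b - a + 8*b**2 - 71, LT = a*b.

S(f_1,f_2): lcm = a*b. S = 16/35*a + 8/7*b**2 - 2/5*b - 236/35.
  reduce S modulo (f_1, f_2):
  remainder 16/35*a + 8/7*b**2 - 2/5*b - 236/35 ≠ 0; add h_3 = 16/35*a + 8/7*b**2 - 2/5*b - 236/35 to the basis.

S(f_1,h_3): lcm = a*b. S = 3/5*a - 5/2*b**3 + 7/8*b**2 + 287/20*b + 17/5.
  reduce S modulo (f_1, f_2, h_3):
  remainder -5/2*b**3 - 5/8*b**2 + 119/8*b + 49/4 ≠ 0; add h_4 = -5/2*b**3 - 5/8*b**2 + 119/8*b + 49/4 to the basis.

The other S-polynomials (S(f_2,h_3), S(f_1,h_4), S(f_2,h_4), S(h_3,h_4)) all reduce to 0 modulo the current basis, so we have a Gröbner basis.
Inter-reduce: drop elements whose leading term is divisible by another's, tail-reduce, and make monic.
Reduced Gröbner basis: {a + 5/2*b**2 - 7/8*b - 59/4, b**3 + 1/4*b**2 - 119/20*b - 49/10}.

The lex basis is triangular: the last element involves only b. Solving b**3 + 1/4*b**2 - 119/20*b - 49/10 = 0 gives b ∈ {-2, 7/8 - 7*sqrt(105)/40, 7/8 + 7*sqrt(105)/40}; substituting each value into the earlier elements determines the remaining variables.
  b = -2: the earlier basis element becomes a - 3 = 0, giving a = 3 — point (3, -2).
  b = 7/8 - 7*sqrt(105)/40: the earlier basis element becomes a - 49*sqrt(105)/80 - 89/16 = 0, giving a = 89/16 + 49*sqrt(105)/80 — point (89/16 + 49*sqrt(105)/80, 7/8 - 7*sqrt(105)/40).
  b = 7/8 + 7*sqrt(105)/40: the earlier basis element becomes a - 89/16 + 49*sqrt(105)/80 = 0, giving a = 89/16 - 49*sqrt(105)/80 — point (89/16 - 49*sqrt(105)/80, 7/8 + 7*sqrt(105)/40).
A lex Gröbner basis triangularizes the system, enabling back-substitution.

{(3, -2), (89/16 + 49*sqrt(105)/80, 7/8 - 7*sqrt(105)/40), (89/16 - 49*sqrt(105)/80, 7/8 + 7*sqrt(105)/40)}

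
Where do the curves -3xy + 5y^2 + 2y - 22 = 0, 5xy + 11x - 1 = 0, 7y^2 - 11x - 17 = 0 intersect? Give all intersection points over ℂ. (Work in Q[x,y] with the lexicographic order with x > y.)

{(1, -2)}

Compute a lex Gröbner basis by Buchberger's algorithm.
f_1 = -3xy + 5y^2 + 2y - 22, LT = xy.
f_2 = 5xy + 11x - 1, LT = xy.
f_3 = -11x + 7y^2 - 17, LT = x.

S(f_1,f_2): lcm = xy. S = -11/5x - 5/3y^2 - 2/3y + 113/15.
  reduce S modulo (f_1, f_2, f_3):
  remainder -46/15y^2 - 2/3y + 164/15 ≠ 0; add h_4 = -46/15y^2 - 2/3y + 164/15 to the basis.

S(f_1,f_3): lcm = xy. S = 7/11y^3 - 5/3y^2 - 73/33y + 22/3.
  reduce S modulo (f_1, f_2, f_3, h_4):
  remainder 2613/5819y + 5226/5819 ≠ 0; add h_5 = 2613/5819y + 5226/5819 to the basis.

The other S-polynomials (S(f_2,f_3), S(f_1,h_4), S(f_2,h_4), S(f_3,h_4), S(f_1,h_5), S(f_2,h_5), S(f_3,h_5), S(h_4,h_5)) all reduce to 0 modulo the current basis, so we have a Gröbner basis.
Inter-reduce: drop elements whose leading term is divisible by another's, tail-reduce, and make monic.
Reduced Gröbner basis: {x - 1, y + 2}.

The lex basis is triangular: the last element involves only y. Solving y + 2 = 0 gives y ∈ {-2}; substituting each value into the earlier elements determines the remaining variables.
  y = -2: the earlier basis element becomes x - 1 = 0, giving x = 1 — point (1, -2).
This is the nonlinear analogue of row-reducing a linear system.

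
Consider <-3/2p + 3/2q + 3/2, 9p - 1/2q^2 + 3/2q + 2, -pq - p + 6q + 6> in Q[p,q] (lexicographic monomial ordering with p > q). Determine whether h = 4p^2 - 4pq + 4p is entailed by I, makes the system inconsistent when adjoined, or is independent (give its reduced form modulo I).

4p^2 - 4pq + 4p lies in I (it reduces to 0).

First compute the reduced Gröbner basis of I by Buchberger's algorithm.
f_1 = -3/2p + 3/2q + 3/2, LT = p.
f_2 = 9p - 1/2q^2 + 3/2q + 2, LT = p.
f_3 = -pq - p + 6q + 6, LT = pq.

S(f_1,f_2): lcm = p. S = 1/18q^2 - 7/6q - 11/9.
  leading term q^2: no divisor's leading term divides it; move 1/18q^2 to the remainder.
  leading term q: no divisor's leading term divides it; move -7/6q to the remainder.
  leading term 1: no divisor's leading term divides it; move -11/9 to the remainder.
  remainder 1/18q^2 - 7/6q - 11/9 ≠ 0; add k_4 = 1/18q^2 - 7/6q - 11/9 to the basis.

S(f_1,f_3): lcm = pq. S = -p - q^2 + 5q + 6.
  leading term p: subtract (2/3)·f_1 from -p - q^2 + 5q + 6 → -q^2 + 4q + 5
  leading term q^2: subtract (-18)·k_4 from -q^2 + 4q + 5 → -17q - 17
  leading term q: no divisor's leading term divides it; move -17q to the remainder.
  leading term 1: no divisor's leading term divides it; move -17 to the remainder.
  remainder -17q - 17 ≠ 0; add k_5 = -17q - 17 to the basis.

S(f_2,f_3): lcm = pq. S = -p - 1/18q^3 + 1/6q^2 + 56/9q + 6.
  leading term p: subtract (2/3)·f_1 from -p - 1/18q^3 + 1/6q^2 + 56/9q + 6 → -1/18q^3 + 1/6q^2 + 47/9q + 5
  leading term q^3: subtract (-q)·k_4 from -1/18q^3 + 1/6q^2 + 47/9q + 5 → -q^2 + 4q + 5
  leading term q^2: subtract (-18)·k_4 from -q^2 + 4q + 5 → -17q - 17
  leading term q: subtract (1)·k_5 from -17q - 17 → 0
  remainder 0.

S(f_1,k_4): leading monomials are coprime, so the S-polynomial reduces to 0 (Buchberger's first criterion).
S(f_2,k_4): leading monomials are coprime, so the S-polynomial reduces to 0 (Buchberger's first criterion).
S(f_3,k_4): lcm = pq^2. S = 22pq + 22p - 6q^2 - 6q.
  leading term pq: subtract (-44/3q)·f_1 from 22pq + 22p - 6q^2 - 6q → 22p + 16q^2 + 16q
  leading term p: subtract (-44/3)·f_1 from 22p + 16q^2 + 16q → 16q^2 + 38q + 22
  leading term q^2: subtract (288)·k_4 from 16q^2 + 38q + 22 → 374q + 374
  leading term q: subtract (-22)·k_5 from 374q + 374 → 0
  remainder 0.

S(f_1,k_5): leading monomials are coprime, so the S-polynomial reduces to 0 (Buchberger's first criterion).
S(f_2,k_5): leading monomials are coprime, so the S-polynomial reduces to 0 (Buchberger's first criterion).
S(f_3,k_5): lcm = pq. S = -6q - 6.
  leading term q: subtract (6/17)·k_5 from -6q - 6 → 0
  remainder 0.

S(k_4,k_5): lcm = q^2. S = -22q - 22.
  leading term q: subtract (22/17)·k_5 from -22q - 22 → 0
  remainder 0.

Every S-polynomial of the final basis reduces to 0, so we have a Gröbner basis.
Inter-reduce: drop elements whose leading term is divisible by another's, tail-reduce, and make monic.
Reduced Gröbner basis: {p, q + 1}.
Label its elements g_1 = p, g_2 = q + 1.

Reduce h = 4p^2 - 4pq + 4p modulo G:
  leading term p^2: subtract (4p)·g_1 from 4p^2 - 4pq + 4p → -4pq + 4p
  leading term pq: subtract (-4q)·g_1 from -4pq + 4p → 4p
  leading term p: subtract (4)·g_1 from 4p → 0
  normal form = 0.
Since the normal form is 0, h ∈ I.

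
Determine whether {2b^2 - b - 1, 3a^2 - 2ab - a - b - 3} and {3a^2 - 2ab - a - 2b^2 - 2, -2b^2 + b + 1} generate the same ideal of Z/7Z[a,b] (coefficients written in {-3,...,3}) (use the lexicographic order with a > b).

Since reduced Gröbner bases are canonical representatives of ideals under a given ordering, it suffices to compute and compare them.
Buchberger on the first generating set:
f_1 = 2b^2 - b - 1, LT = b^2.
f_2 = 3a^2 - 2ab - a - b - 3, LT = a^2.

The S-polynomials (S(f_1,f_2)) all reduce to 0 modulo the current basis, so we have a Gröbner basis.
Inter-reduce: drop elements whose leading term is divisible by another's, tail-reduce, and make monic.
Reduced Gröbner basis: {a^2 - 3ab + 2a + 2b - 1, b^2 + 3b + 3}.

Buchberger on the second generating set:
h_1 = 3a^2 - 2ab - a - 2b^2 - 2, LT = a^2.
h_2 = -2b^2 + b + 1, LT = b^2.

The S-polynomials (S(h_1,h_2)) all reduce to 0 modulo the current basis, so we have a Gröbner basis.
Inter-reduce: drop elements whose leading term is divisible by another's, tail-reduce, and make monic.
Reduced Gröbner basis: {a^2 - 3ab + 2a + 2b - 1, b^2 + 3b + 3}.

These coincide, so the ideals are equal.

Yes, the ideals are equal.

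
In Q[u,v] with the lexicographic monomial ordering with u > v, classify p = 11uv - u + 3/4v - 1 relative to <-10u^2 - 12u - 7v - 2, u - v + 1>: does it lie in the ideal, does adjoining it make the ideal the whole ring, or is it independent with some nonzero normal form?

First compute the reduced Gröbner basis of I by Buchberger's algorithm.
f_1 = -10u^2 - 12u - 7v - 2, LT = u^2.
f_2 = u - v + 1, LT = u.

S(f_1,f_2): lcm = u^2. S = uv + 1/5u + 7/10v + 1/5.
  leading term uv: subtract (v)·f_2 from uv + 1/5u + 7/10v + 1/5 → 1/5u + v^2 - 3/10v + 1/5
  leading term u: subtract (1/5)·f_2 from 1/5u + v^2 - 3/10v + 1/5 → v^2 - 1/10v
  leading term v^2: no divisor's leading term divides it; move v^2 to the remainder.
  leading term v: no divisor's leading term divides it; move -1/10v to the remainder.
  remainder v^2 - 1/10v ≠ 0; add h_3 = v^2 - 1/10v to the basis.

The other S-polynomials (S(f_1,h_3), S(f_2,h_3)) all reduce to 0 modulo the current basis, so we have a Gröbner basis.
Inter-reduce: drop elements whose leading term is divisible by another's, tail-reduce, and make monic.
Reduced Gröbner basis: {u - v + 1, v^2 - 1/10v}.
Label its elements g_1 = u - v + 1, g_2 = v^2 - 1/10v.

Reduce p = 11uv - u + 3/4v - 1 modulo G:
  leading term uv: subtract (11v)·g_1 from 11uv - u + 3/4v - 1 → -u + 11v^2 - 41/4v - 1
  leading term u: subtract (-1)·g_1 from -u + 11v^2 - 41/4v - 1 → 11v^2 - 45/4v
  leading term v^2: subtract (11)·g_2 from 11v^2 - 45/4v → -203/20v
  leading term v: no divisor's leading term divides it; move -203/20v to the remainder.
  normal form = -203/20v.
The normal form is nonzero, so p ∉ I. Since p minus its normal form lies in I, I + (p) = I + (r) where r = -203/20v; decide whether this ideal is the whole ring.
Run Buchberger on G together with r (pairs among the g_i already reduce to 0 since G is a Gröbner basis):
g_1 = u - v + 1, LT = u.
g_2 = v^2 - 1/10v, LT = v^2.
r = -203/20v, LT = v.

The S-polynomials (S(g_1,g_2), S(g_1,r), S(g_2,r)) all reduce to 0 modulo the current basis, so we have a Gröbner basis.
Inter-reduce: drop elements whose leading term is divisible by another's, tail-reduce, and make monic.
Reduced Gröbner basis: {u + 1, v}.
The reduced Gröbner basis of I + (p) is {u + 1, v} ≠ {1}, a proper ideal, so the enlarged system stays consistent: p is independent of I, with normal form -203/20v.

11uv - u + 3/4v - 1 is independent of I; its normal form modulo I is -203/20v.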